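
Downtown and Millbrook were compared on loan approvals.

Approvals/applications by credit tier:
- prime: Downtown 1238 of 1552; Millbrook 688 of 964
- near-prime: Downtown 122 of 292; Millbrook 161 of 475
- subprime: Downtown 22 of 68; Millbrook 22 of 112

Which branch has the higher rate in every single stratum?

Downtown

Prime: Downtown 1238/1552 = 79.8%, Millbrook 688/964 = 71.4% → Downtown
Near-prime: Downtown 122/292 = 41.8%, Millbrook 161/475 = 33.9% → Downtown
Subprime: Downtown 22/68 = 32.4%, Millbrook 22/112 = 19.6% → Downtown
Downtown has the higher rate in all 3 groups.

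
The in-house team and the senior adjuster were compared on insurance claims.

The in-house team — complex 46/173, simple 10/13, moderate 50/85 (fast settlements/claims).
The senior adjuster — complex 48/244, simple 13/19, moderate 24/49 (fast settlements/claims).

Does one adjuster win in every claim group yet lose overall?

Complex: the in-house team 46/173 = 26.6%, the senior adjuster 48/244 = 19.7% → the in-house team
Simple: the in-house team 10/13 = 76.9%, the senior adjuster 13/19 = 68.4% → the in-house team
Moderate: the in-house team 50/85 = 58.8%, the senior adjuster 24/49 = 49.0% → the in-house team
Overall: the in-house team 106/271 = 39.1%, the senior adjuster 85/312 = 27.2% → the in-house team
The in-house team wins overall and in every claim group — no reversal.

No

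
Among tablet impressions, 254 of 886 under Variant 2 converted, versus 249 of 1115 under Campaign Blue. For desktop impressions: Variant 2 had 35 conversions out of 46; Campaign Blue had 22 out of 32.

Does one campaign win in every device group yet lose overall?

No

Tablet: Variant 2 254/886 = 28.7%, Campaign Blue 249/1115 = 22.3% → Variant 2
Desktop: Variant 2 35/46 = 76.1%, Campaign Blue 22/32 = 68.8% → Variant 2
Overall: Variant 2 289/932 = 31.0%, Campaign Blue 271/1147 = 23.6% → Variant 2
Variant 2 wins overall and in every device group — no reversal.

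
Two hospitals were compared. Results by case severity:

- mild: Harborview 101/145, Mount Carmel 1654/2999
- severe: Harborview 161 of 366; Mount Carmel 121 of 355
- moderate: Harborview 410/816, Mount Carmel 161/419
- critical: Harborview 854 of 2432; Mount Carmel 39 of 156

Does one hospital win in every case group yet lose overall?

Mild: Harborview 101/145 = 69.7%, Mount Carmel 1654/2999 = 55.2% → Harborview
Severe: Harborview 161/366 = 44.0%, Mount Carmel 121/355 = 34.1% → Harborview
Moderate: Harborview 410/816 = 50.2%, Mount Carmel 161/419 = 38.4% → Harborview
Critical: Harborview 854/2432 = 35.1%, Mount Carmel 39/156 = 25.0% → Harborview
Overall: Harborview 1526/3759 = 40.6%, Mount Carmel 1975/3929 = 50.3% → Mount Carmel
Harborview wins each case group but Mount Carmel wins overall — the comparison reverses. Harborview's patients skew toward critical, which has a lower base rate.

Yes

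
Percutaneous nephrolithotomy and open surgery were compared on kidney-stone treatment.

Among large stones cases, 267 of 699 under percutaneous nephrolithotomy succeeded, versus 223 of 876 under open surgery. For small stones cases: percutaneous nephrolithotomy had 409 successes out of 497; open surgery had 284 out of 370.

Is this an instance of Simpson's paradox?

Large stones: percutaneous nephrolithotomy 267/699 = 38.2%, open surgery 223/876 = 25.5% → percutaneous nephrolithotomy
Small stones: percutaneous nephrolithotomy 409/497 = 82.3%, open surgery 284/370 = 76.8% → percutaneous nephrolithotomy
Overall: percutaneous nephrolithotomy 676/1196 = 56.5%, open surgery 507/1246 = 40.7% → percutaneous nephrolithotomy
Percutaneous nephrolithotomy wins overall and in every stone group — no reversal.

No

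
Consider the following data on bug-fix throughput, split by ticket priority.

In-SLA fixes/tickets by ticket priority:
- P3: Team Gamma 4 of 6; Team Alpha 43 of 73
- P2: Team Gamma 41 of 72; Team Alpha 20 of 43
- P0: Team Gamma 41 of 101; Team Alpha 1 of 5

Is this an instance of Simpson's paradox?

Yes

P3: Team Gamma 4/6 = 66.7%, Team Alpha 43/73 = 58.9% → Team Gamma
P2: Team Gamma 41/72 = 56.9%, Team Alpha 20/43 = 46.5% → Team Gamma
P0: Team Gamma 41/101 = 40.6%, Team Alpha 1/5 = 20.0% → Team Gamma
Overall: Team Gamma 86/179 = 48.0%, Team Alpha 64/121 = 52.9% → Team Alpha
Team Gamma wins each ticket group but Team Alpha wins overall — the comparison reverses. Team Gamma's tickets skew toward P0, which has a lower base rate.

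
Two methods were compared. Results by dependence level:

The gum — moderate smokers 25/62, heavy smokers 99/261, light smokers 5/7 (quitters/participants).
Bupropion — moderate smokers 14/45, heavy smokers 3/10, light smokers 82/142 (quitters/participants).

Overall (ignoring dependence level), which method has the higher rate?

Moderate smokers: the gum 25/62 = 40.3%, bupropion 14/45 = 31.1% → the gum
Heavy smokers: the gum 99/261 = 37.9%, bupropion 3/10 = 30.0% → the gum
Light smokers: the gum 5/7 = 71.4%, bupropion 82/142 = 57.7% → the gum
Overall: the gum 129/330 = 39.1%, bupropion 99/197 = 50.3% → bupropion
(The gum wins every dependence group but bupropion wins overall — the gum's participants skew toward the low-rate heavy smokers group.)

bupropion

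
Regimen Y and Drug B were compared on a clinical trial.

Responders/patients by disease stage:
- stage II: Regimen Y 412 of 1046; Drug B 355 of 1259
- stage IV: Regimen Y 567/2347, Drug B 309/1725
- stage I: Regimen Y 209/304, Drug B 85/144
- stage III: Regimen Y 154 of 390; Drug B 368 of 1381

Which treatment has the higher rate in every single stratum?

Stage II: Regimen Y 412/1046 = 39.4%, Drug B 355/1259 = 28.2% → Regimen Y
Stage IV: Regimen Y 567/2347 = 24.2%, Drug B 309/1725 = 17.9% → Regimen Y
Stage I: Regimen Y 209/304 = 68.8%, Drug B 85/144 = 59.0% → Regimen Y
Stage III: Regimen Y 154/390 = 39.5%, Drug B 368/1381 = 26.6% → Regimen Y
Regimen Y has the higher rate in all 4 groups.

Regimen Y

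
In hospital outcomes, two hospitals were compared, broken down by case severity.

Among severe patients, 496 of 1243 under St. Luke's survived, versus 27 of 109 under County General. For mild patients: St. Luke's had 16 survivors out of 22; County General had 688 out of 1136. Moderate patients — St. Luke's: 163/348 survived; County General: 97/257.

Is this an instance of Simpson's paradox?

Severe: St. Luke's 496/1243 = 39.9%, County General 27/109 = 24.8% → St. Luke's
Mild: St. Luke's 16/22 = 72.7%, County General 688/1136 = 60.6% → St. Luke's
Moderate: St. Luke's 163/348 = 46.8%, County General 97/257 = 37.7% → St. Luke's
Overall: St. Luke's 675/1613 = 41.8%, County General 812/1502 = 54.1% → County General
St. Luke's wins each case group but County General wins overall — the comparison reverses. St. Luke's's patients skew toward severe, which has a lower base rate.

Yes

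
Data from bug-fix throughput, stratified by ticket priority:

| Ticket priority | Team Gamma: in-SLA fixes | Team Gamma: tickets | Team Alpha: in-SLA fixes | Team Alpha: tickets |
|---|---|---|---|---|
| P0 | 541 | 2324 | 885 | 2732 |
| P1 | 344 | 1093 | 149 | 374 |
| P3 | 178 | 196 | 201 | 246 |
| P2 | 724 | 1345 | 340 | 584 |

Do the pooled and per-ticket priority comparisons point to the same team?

P0: Team Gamma 541/2324 = 23.3%, Team Alpha 885/2732 = 32.4% → Team Alpha
P1: Team Gamma 344/1093 = 31.5%, Team Alpha 149/374 = 39.8% → Team Alpha
P3: Team Gamma 178/196 = 90.8%, Team Alpha 201/246 = 81.7% → Team Gamma
P2: Team Gamma 724/1345 = 53.8%, Team Alpha 340/584 = 58.2% → Team Alpha
Overall: Team Gamma 1787/4958 = 36.0%, Team Alpha 1575/3936 = 40.0% → Team Alpha
Neither sweeps: Team Gamma wins 1 of 4 groups, Team Alpha wins 3. Team Alpha wins overall but not every group — no Simpson reversal.

No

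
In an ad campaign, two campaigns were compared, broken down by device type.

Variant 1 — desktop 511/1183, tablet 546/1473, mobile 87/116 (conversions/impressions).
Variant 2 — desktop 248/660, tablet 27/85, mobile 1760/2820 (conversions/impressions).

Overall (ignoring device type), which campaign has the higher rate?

Desktop: Variant 1 511/1183 = 43.2%, Variant 2 248/660 = 37.6% → Variant 1
Tablet: Variant 1 546/1473 = 37.1%, Variant 2 27/85 = 31.8% → Variant 1
Mobile: Variant 1 87/116 = 75.0%, Variant 2 1760/2820 = 62.4% → Variant 1
Overall: Variant 1 1144/2772 = 41.3%, Variant 2 2035/3565 = 57.1% → Variant 2
(Variant 1 wins every device group but Variant 2 wins overall — Variant 1's impressions skew toward the low-rate tablet group.)

Variant 2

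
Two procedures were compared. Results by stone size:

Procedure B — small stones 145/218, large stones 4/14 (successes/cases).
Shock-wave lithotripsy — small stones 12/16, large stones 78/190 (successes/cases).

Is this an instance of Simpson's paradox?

Small stones: Procedure B 145/218 = 66.5%, shock-wave lithotripsy 12/16 = 75.0% → shock-wave lithotripsy
Large stones: Procedure B 4/14 = 28.6%, shock-wave lithotripsy 78/190 = 41.1% → shock-wave lithotripsy
Overall: Procedure B 149/232 = 64.2%, shock-wave lithotripsy 90/206 = 43.7% → Procedure B
Shock-wave lithotripsy wins each stone group but Procedure B wins overall — the comparison reverses. Shock-wave lithotripsy's cases skew toward large stones, which has a lower base rate.

Yes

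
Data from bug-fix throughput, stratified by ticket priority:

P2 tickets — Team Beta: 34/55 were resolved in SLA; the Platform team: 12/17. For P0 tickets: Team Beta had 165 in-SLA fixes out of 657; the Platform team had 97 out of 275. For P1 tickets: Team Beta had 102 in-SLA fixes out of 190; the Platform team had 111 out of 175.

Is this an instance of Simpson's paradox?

No

P2: Team Beta 34/55 = 61.8%, the Platform team 12/17 = 70.6% → the Platform team
P0: Team Beta 165/657 = 25.1%, the Platform team 97/275 = 35.3% → the Platform team
P1: Team Beta 102/190 = 53.7%, the Platform team 111/175 = 63.4% → the Platform team
Overall: Team Beta 301/902 = 33.4%, the Platform team 220/467 = 47.1% → the Platform team
The Platform team wins overall and in every ticket group — no reversal.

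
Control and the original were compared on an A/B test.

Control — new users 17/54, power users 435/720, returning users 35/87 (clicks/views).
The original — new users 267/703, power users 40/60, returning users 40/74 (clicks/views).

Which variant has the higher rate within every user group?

New users: Control 17/54 = 31.5%, the original 267/703 = 38.0% → the original
Power users: Control 435/720 = 60.4%, the original 40/60 = 66.7% → the original
Returning users: Control 35/87 = 40.2%, the original 40/74 = 54.1% → the original
The original has the higher rate in all 3 groups.

the original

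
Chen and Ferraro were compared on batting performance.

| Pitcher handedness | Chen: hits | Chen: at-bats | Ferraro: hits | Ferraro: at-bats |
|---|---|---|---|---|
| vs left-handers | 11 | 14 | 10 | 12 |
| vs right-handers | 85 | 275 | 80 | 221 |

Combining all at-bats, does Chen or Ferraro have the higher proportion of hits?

Vs left-handers: Chen 11/14 = 78.6%, Ferraro 10/12 = 83.3% → Ferraro
Vs right-handers: Chen 85/275 = 30.9%, Ferraro 80/221 = 36.2% → Ferraro
Overall: Chen 96/289 = 33.2%, Ferraro 90/233 = 38.6% → Ferraro

Ferraro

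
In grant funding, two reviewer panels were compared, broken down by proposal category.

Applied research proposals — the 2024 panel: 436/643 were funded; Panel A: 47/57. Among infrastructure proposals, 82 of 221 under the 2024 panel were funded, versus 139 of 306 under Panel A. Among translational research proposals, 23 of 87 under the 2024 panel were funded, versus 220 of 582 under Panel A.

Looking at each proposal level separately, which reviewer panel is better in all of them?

Applied research: the 2024 panel 436/643 = 67.8%, Panel A 47/57 = 82.5% → Panel A
Infrastructure: the 2024 panel 82/221 = 37.1%, Panel A 139/306 = 45.4% → Panel A
Translational research: the 2024 panel 23/87 = 26.4%, Panel A 220/582 = 37.8% → Panel A
Panel A has the higher rate in all 3 groups.

Panel A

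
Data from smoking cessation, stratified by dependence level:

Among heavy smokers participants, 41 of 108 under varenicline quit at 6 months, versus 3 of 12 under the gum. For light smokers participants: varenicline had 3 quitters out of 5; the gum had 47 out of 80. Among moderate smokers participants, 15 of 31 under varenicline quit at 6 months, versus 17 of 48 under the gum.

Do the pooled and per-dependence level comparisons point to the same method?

No

Heavy smokers: varenicline 41/108 = 38.0%, the gum 3/12 = 25.0% → varenicline
Light smokers: varenicline 3/5 = 60.0%, the gum 47/80 = 58.8% → varenicline
Moderate smokers: varenicline 15/31 = 48.4%, the gum 17/48 = 35.4% → varenicline
Overall: varenicline 59/144 = 41.0%, the gum 67/140 = 47.9% → the gum
Varenicline wins each dependence group but the gum wins overall — the comparison reverses. Varenicline's participants skew toward heavy smokers, which has a lower base rate.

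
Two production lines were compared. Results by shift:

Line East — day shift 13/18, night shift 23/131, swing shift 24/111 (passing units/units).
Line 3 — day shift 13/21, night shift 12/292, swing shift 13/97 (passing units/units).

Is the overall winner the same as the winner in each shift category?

Yes

Day shift: Line East 13/18 = 72.2%, Line 3 13/21 = 61.9% → Line East
Night shift: Line East 23/131 = 17.6%, Line 3 12/292 = 4.1% → Line East
Swing shift: Line East 24/111 = 21.6%, Line 3 13/97 = 13.4% → Line East
Overall: Line East 60/260 = 23.1%, Line 3 38/410 = 9.3% → Line East
Line East wins overall and in every shift group — no reversal.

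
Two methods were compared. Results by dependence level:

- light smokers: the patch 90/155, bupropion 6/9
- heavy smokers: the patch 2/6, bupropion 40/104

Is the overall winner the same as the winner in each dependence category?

No

Light smokers: the patch 90/155 = 58.1%, bupropion 6/9 = 66.7% → bupropion
Heavy smokers: the patch 2/6 = 33.3%, bupropion 40/104 = 38.5% → bupropion
Overall: the patch 92/161 = 57.1%, bupropion 46/113 = 40.7% → the patch
Bupropion wins each dependence group but the patch wins overall — the comparison reverses. Bupropion's participants skew toward heavy smokers, which has a lower base rate.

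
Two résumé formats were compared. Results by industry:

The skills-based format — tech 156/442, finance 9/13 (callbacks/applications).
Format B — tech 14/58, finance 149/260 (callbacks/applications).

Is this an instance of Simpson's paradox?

Tech: the skills-based format 156/442 = 35.3%, Format B 14/58 = 24.1% → the skills-based format
Finance: the skills-based format 9/13 = 69.2%, Format B 149/260 = 57.3% → the skills-based format
Overall: the skills-based format 165/455 = 36.3%, Format B 163/318 = 51.3% → Format B
The skills-based format wins each industry group but Format B wins overall — the comparison reverses. The skills-based format's applications skew toward tech, which has a lower base rate.

Yes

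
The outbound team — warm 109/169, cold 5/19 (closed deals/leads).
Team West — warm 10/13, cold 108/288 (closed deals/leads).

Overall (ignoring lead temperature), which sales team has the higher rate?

the outbound team

Warm: the outbound team 109/169 = 64.5%, Team West 10/13 = 76.9% → Team West
Cold: the outbound team 5/19 = 26.3%, Team West 108/288 = 37.5% → Team West
Overall: the outbound team 114/188 = 60.6%, Team West 118/301 = 39.2% → the outbound team
(Team West wins every lead group but the outbound team wins overall — Team West's leads skew toward the low-rate cold group.)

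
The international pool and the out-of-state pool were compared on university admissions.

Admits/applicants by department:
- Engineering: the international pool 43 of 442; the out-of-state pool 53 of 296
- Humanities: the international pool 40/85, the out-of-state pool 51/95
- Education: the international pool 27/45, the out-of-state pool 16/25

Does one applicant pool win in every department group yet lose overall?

Engineering: the international pool 43/442 = 9.7%, the out-of-state pool 53/296 = 17.9% → the out-of-state pool
Humanities: the international pool 40/85 = 47.1%, the out-of-state pool 51/95 = 53.7% → the out-of-state pool
Education: the international pool 27/45 = 60.0%, the out-of-state pool 16/25 = 64.0% → the out-of-state pool
Overall: the international pool 110/572 = 19.2%, the out-of-state pool 120/416 = 28.8% → the out-of-state pool
The out-of-state pool wins overall and in every department group — no reversal.

No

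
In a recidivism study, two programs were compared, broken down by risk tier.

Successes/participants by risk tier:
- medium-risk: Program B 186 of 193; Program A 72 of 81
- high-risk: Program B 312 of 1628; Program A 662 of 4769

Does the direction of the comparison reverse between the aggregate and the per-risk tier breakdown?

Medium-risk: Program B 186/193 = 96.4%, Program A 72/81 = 88.9% → Program B
High-risk: Program B 312/1628 = 19.2%, Program A 662/4769 = 13.9% → Program B
Overall: Program B 498/1821 = 27.3%, Program A 734/4850 = 15.1% → Program B
Program B wins overall and in every risk group — no reversal.

No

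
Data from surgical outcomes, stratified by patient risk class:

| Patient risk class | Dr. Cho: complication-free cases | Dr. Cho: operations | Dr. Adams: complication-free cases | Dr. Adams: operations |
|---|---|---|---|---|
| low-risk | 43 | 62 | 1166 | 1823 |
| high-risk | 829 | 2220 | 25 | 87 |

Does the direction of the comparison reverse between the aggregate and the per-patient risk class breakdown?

Low-risk: Dr. Cho 43/62 = 69.4%, Dr. Adams 1166/1823 = 64.0% → Dr. Cho
High-risk: Dr. Cho 829/2220 = 37.3%, Dr. Adams 25/87 = 28.7% → Dr. Cho
Overall: Dr. Cho 872/2282 = 38.2%, Dr. Adams 1191/1910 = 62.4% → Dr. Adams
Dr. Cho wins each patient risk group but Dr. Adams wins overall — the comparison reverses. Dr. Cho's operations skew toward high-risk, which has a lower base rate.

Yes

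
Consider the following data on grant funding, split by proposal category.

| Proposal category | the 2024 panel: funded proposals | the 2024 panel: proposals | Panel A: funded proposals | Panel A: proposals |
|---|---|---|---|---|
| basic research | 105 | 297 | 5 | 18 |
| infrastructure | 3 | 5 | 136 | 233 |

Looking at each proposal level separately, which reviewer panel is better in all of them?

Basic research: the 2024 panel 105/297 = 35.4%, Panel A 5/18 = 27.8% → the 2024 panel
Infrastructure: the 2024 panel 3/5 = 60.0%, Panel A 136/233 = 58.4% → the 2024 panel
The 2024 panel has the higher rate in both groups.

the 2024 panel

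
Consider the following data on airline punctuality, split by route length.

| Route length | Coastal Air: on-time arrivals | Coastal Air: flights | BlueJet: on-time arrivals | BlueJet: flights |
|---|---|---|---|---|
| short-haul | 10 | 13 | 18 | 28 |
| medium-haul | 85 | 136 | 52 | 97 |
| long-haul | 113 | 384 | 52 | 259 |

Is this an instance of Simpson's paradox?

Short-haul: Coastal Air 10/13 = 76.9%, BlueJet 18/28 = 64.3% → Coastal Air
Medium-haul: Coastal Air 85/136 = 62.5%, BlueJet 52/97 = 53.6% → Coastal Air
Long-haul: Coastal Air 113/384 = 29.4%, BlueJet 52/259 = 20.1% → Coastal Air
Overall: Coastal Air 208/533 = 39.0%, BlueJet 122/384 = 31.8% → Coastal Air
Coastal Air wins overall and in every route group — no reversal.

No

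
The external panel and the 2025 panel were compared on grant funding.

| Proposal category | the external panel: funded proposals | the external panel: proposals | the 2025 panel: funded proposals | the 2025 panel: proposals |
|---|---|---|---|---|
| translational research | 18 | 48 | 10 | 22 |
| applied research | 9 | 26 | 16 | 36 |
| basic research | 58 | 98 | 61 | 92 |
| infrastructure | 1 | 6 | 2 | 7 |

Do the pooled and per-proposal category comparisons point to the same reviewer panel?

Translational research: the external panel 18/48 = 37.5%, the 2025 panel 10/22 = 45.5% → the 2025 panel
Applied research: the external panel 9/26 = 34.6%, the 2025 panel 16/36 = 44.4% → the 2025 panel
Basic research: the external panel 58/98 = 59.2%, the 2025 panel 61/92 = 66.3% → the 2025 panel
Infrastructure: the external panel 1/6 = 16.7%, the 2025 panel 2/7 = 28.6% → the 2025 panel
Overall: the external panel 86/178 = 48.3%, the 2025 panel 89/157 = 56.7% → the 2025 panel
The 2025 panel wins overall and in every proposal group — no reversal.

Yes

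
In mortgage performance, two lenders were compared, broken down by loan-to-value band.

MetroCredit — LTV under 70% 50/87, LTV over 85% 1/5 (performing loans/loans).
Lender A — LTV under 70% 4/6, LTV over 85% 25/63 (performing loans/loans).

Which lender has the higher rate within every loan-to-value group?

Lender A

LTV under 70%: MetroCredit 50/87 = 57.5%, Lender A 4/6 = 66.7% → Lender A
LTV over 85%: MetroCredit 1/5 = 20.0%, Lender A 25/63 = 39.7% → Lender A
Lender A has the higher rate in both groups.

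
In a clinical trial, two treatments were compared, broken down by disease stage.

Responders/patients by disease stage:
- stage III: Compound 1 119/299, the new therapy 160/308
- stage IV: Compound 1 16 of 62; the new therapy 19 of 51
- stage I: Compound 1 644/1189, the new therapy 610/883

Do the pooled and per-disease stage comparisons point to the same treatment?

Yes

Stage III: Compound 1 119/299 = 39.8%, the new therapy 160/308 = 51.9% → the new therapy
Stage IV: Compound 1 16/62 = 25.8%, the new therapy 19/51 = 37.3% → the new therapy
Stage I: Compound 1 644/1189 = 54.2%, the new therapy 610/883 = 69.1% → the new therapy
Overall: Compound 1 779/1550 = 50.3%, the new therapy 789/1242 = 63.5% → the new therapy
The new therapy wins overall and in every disease group — no reversal.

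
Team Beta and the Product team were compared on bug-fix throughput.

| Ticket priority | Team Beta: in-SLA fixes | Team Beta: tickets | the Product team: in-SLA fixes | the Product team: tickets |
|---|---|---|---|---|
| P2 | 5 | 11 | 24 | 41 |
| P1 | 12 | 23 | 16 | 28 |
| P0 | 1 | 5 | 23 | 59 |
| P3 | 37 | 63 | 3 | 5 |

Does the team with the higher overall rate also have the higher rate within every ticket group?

P2: Team Beta 5/11 = 45.5%, the Product team 24/41 = 58.5% → the Product team
P1: Team Beta 12/23 = 52.2%, the Product team 16/28 = 57.1% → the Product team
P0: Team Beta 1/5 = 20.0%, the Product team 23/59 = 39.0% → the Product team
P3: Team Beta 37/63 = 58.7%, the Product team 3/5 = 60.0% → the Product team
Overall: Team Beta 55/102 = 53.9%, the Product team 66/133 = 49.6% → Team Beta
The Product team wins each ticket group but Team Beta wins overall — the comparison reverses. The Product team's tickets skew toward P0, which has a lower base rate.

No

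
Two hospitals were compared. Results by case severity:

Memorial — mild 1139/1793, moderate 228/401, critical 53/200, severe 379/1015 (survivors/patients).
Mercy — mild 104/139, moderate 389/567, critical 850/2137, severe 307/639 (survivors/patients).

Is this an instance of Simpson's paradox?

Mild: Memorial 1139/1793 = 63.5%, Mercy 104/139 = 74.8% → Mercy
Moderate: Memorial 228/401 = 56.9%, Mercy 389/567 = 68.6% → Mercy
Critical: Memorial 53/200 = 26.5%, Mercy 850/2137 = 39.8% → Mercy
Severe: Memorial 379/1015 = 37.3%, Mercy 307/639 = 48.0% → Mercy
Overall: Memorial 1799/3409 = 52.8%, Mercy 1650/3482 = 47.4% → Memorial
Mercy wins each case group but Memorial wins overall — the comparison reverses. Mercy's patients skew toward critical, which has a lower base rate.

Yes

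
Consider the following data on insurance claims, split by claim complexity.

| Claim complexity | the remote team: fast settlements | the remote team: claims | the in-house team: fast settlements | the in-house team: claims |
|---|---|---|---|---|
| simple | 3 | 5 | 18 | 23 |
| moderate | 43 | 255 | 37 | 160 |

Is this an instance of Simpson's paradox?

No

Simple: the remote team 3/5 = 60.0%, the in-house team 18/23 = 78.3% → the in-house team
Moderate: the remote team 43/255 = 16.9%, the in-house team 37/160 = 23.1% → the in-house team
Overall: the remote team 46/260 = 17.7%, the in-house team 55/183 = 30.1% → the in-house team
The in-house team wins overall and in every claim group — no reversal.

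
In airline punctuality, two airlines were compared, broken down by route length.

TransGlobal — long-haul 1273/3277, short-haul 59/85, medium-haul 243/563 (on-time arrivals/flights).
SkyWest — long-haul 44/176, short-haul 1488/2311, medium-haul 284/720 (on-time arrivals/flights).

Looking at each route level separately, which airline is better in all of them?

Long-haul: TransGlobal 1273/3277 = 38.8%, SkyWest 44/176 = 25.0% → TransGlobal
Short-haul: TransGlobal 59/85 = 69.4%, SkyWest 1488/2311 = 64.4% → TransGlobal
Medium-haul: TransGlobal 243/563 = 43.2%, SkyWest 284/720 = 39.4% → TransGlobal
TransGlobal has the higher rate in all 3 groups.

TransGlobal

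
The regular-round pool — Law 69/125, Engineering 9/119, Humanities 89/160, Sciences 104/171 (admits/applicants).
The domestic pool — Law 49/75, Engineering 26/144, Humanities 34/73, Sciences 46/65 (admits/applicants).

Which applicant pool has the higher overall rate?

the regular-round pool

Law: the regular-round pool 69/125 = 55.2%, the domestic pool 49/75 = 65.3% → the domestic pool
Engineering: the regular-round pool 9/119 = 7.6%, the domestic pool 26/144 = 18.1% → the domestic pool
Humanities: the regular-round pool 89/160 = 55.6%, the domestic pool 34/73 = 46.6% → the regular-round pool
Sciences: the regular-round pool 104/171 = 60.8%, the domestic pool 46/65 = 70.8% → the domestic pool
Overall: the regular-round pool 271/575 = 47.1%, the domestic pool 155/357 = 43.4% → the regular-round pool
(Neither sweeps every department group, but the regular-round pool has the higher pooled rate.)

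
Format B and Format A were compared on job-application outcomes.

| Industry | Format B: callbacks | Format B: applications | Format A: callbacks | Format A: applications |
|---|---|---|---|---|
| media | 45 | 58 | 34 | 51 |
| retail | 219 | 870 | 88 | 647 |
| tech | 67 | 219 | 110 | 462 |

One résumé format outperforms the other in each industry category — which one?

Media: Format B 45/58 = 77.6%, Format A 34/51 = 66.7% → Format B
Retail: Format B 219/870 = 25.2%, Format A 88/647 = 13.6% → Format B
Tech: Format B 67/219 = 30.6%, Format A 110/462 = 23.8% → Format B
Format B has the higher rate in all 3 groups.

Format B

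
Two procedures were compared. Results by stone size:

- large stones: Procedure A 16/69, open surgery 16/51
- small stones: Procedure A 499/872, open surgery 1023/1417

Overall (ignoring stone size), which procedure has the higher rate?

Large stones: Procedure A 16/69 = 23.2%, open surgery 16/51 = 31.4% → open surgery
Small stones: Procedure A 499/872 = 57.2%, open surgery 1023/1417 = 72.2% → open surgery
Overall: Procedure A 515/941 = 54.7%, open surgery 1039/1468 = 70.8% → open surgery

open surgery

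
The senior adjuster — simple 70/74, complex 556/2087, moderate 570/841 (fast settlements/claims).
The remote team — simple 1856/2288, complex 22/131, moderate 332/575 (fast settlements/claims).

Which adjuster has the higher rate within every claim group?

the senior adjuster

Simple: the senior adjuster 70/74 = 94.6%, the remote team 1856/2288 = 81.1% → the senior adjuster
Complex: the senior adjuster 556/2087 = 26.6%, the remote team 22/131 = 16.8% → the senior adjuster
Moderate: the senior adjuster 570/841 = 67.8%, the remote team 332/575 = 57.7% → the senior adjuster
The senior adjuster has the higher rate in all 3 groups.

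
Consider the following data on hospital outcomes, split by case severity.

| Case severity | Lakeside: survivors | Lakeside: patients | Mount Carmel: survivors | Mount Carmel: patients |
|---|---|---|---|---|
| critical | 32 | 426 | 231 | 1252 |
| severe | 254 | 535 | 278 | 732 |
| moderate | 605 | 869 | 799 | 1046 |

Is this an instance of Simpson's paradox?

Critical: Lakeside 32/426 = 7.5%, Mount Carmel 231/1252 = 18.5% → Mount Carmel
Severe: Lakeside 254/535 = 47.5%, Mount Carmel 278/732 = 38.0% → Lakeside
Moderate: Lakeside 605/869 = 69.6%, Mount Carmel 799/1046 = 76.4% → Mount Carmel
Overall: Lakeside 891/1830 = 48.7%, Mount Carmel 1308/3030 = 43.2% → Lakeside
Neither sweeps: Lakeside wins 1 of 3 groups, Mount Carmel wins 2. Lakeside wins overall but not every group — no Simpson reversal.

No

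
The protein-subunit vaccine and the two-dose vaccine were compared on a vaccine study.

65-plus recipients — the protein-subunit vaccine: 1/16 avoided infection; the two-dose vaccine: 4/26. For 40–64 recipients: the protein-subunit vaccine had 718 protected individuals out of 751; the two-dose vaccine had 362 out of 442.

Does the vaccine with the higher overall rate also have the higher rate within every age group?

65-plus: the protein-subunit vaccine 1/16 = 6.2%, the two-dose vaccine 4/26 = 15.4% → the two-dose vaccine
40–64: the protein-subunit vaccine 718/751 = 95.6%, the two-dose vaccine 362/442 = 81.9% → the protein-subunit vaccine
Overall: the protein-subunit vaccine 719/767 = 93.7%, the two-dose vaccine 366/468 = 78.2% → the protein-subunit vaccine
Neither sweeps: the protein-subunit vaccine wins 1 of 2 groups, the two-dose vaccine wins 1. The protein-subunit vaccine wins overall but not every group — no Simpson reversal.

No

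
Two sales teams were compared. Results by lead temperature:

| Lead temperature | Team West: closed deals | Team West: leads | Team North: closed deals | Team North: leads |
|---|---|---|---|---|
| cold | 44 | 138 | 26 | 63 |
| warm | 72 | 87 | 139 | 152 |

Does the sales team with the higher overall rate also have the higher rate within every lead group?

Cold: Team West 44/138 = 31.9%, Team North 26/63 = 41.3% → Team North
Warm: Team West 72/87 = 82.8%, Team North 139/152 = 91.4% → Team North
Overall: Team West 116/225 = 51.6%, Team North 165/215 = 76.7% → Team North
Team North wins overall and in every lead group — no reversal.

Yes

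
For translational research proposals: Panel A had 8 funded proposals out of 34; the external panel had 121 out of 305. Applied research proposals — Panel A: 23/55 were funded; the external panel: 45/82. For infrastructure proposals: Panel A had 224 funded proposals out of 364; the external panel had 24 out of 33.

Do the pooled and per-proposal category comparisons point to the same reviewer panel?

Translational research: Panel A 8/34 = 23.5%, the external panel 121/305 = 39.7% → the external panel
Applied research: Panel A 23/55 = 41.8%, the external panel 45/82 = 54.9% → the external panel
Infrastructure: Panel A 224/364 = 61.5%, the external panel 24/33 = 72.7% → the external panel
Overall: Panel A 255/453 = 56.3%, the external panel 190/420 = 45.2% → Panel A
The external panel wins each proposal group but Panel A wins overall — the comparison reverses. The external panel's proposals skew toward translational research, which has a lower base rate.

No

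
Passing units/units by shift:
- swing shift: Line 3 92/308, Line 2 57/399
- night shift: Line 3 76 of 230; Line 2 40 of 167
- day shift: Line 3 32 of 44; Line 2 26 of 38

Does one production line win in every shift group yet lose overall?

No

Swing shift: Line 3 92/308 = 29.9%, Line 2 57/399 = 14.3% → Line 3
Night shift: Line 3 76/230 = 33.0%, Line 2 40/167 = 24.0% → Line 3
Day shift: Line 3 32/44 = 72.7%, Line 2 26/38 = 68.4% → Line 3
Overall: Line 3 200/582 = 34.4%, Line 2 123/604 = 20.4% → Line 3
Line 3 wins overall and in every shift group — no reversal.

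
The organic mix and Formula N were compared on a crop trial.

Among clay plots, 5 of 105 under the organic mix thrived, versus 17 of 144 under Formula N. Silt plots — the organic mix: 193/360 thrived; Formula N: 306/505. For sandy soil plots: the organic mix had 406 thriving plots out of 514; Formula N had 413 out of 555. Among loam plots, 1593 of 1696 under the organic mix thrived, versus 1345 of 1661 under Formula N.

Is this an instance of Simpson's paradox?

Clay: the organic mix 5/105 = 4.8%, Formula N 17/144 = 11.8% → Formula N
Silt: the organic mix 193/360 = 53.6%, Formula N 306/505 = 60.6% → Formula N
Sandy soil: the organic mix 406/514 = 79.0%, Formula N 413/555 = 74.4% → the organic mix
Loam: the organic mix 1593/1696 = 93.9%, Formula N 1345/1661 = 81.0% → the organic mix
Overall: the organic mix 2197/2675 = 82.1%, Formula N 2081/2865 = 72.6% → the organic mix
Neither sweeps: the organic mix wins 2 of 4 groups, Formula N wins 2. The organic mix wins overall but not every group — no Simpson reversal.

No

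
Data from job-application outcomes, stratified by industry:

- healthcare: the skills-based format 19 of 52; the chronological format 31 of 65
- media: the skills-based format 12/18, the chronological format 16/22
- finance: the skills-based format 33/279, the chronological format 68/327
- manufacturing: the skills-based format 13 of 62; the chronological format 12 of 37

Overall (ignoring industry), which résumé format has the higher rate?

the chronological format

Healthcare: the skills-based format 19/52 = 36.5%, the chronological format 31/65 = 47.7% → the chronological format
Media: the skills-based format 12/18 = 66.7%, the chronological format 16/22 = 72.7% → the chronological format
Finance: the skills-based format 33/279 = 11.8%, the chronological format 68/327 = 20.8% → the chronological format
Manufacturing: the skills-based format 13/62 = 21.0%, the chronological format 12/37 = 32.4% → the chronological format
Overall: the skills-based format 77/411 = 18.7%, the chronological format 127/451 = 28.2% → the chronological format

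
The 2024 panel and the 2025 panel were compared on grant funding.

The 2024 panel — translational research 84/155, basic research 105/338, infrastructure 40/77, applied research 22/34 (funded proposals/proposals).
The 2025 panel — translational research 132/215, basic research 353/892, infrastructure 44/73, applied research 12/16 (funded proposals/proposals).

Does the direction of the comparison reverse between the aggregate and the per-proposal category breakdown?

Translational research: the 2024 panel 84/155 = 54.2%, the 2025 panel 132/215 = 61.4% → the 2025 panel
Basic research: the 2024 panel 105/338 = 31.1%, the 2025 panel 353/892 = 39.6% → the 2025 panel
Infrastructure: the 2024 panel 40/77 = 51.9%, the 2025 panel 44/73 = 60.3% → the 2025 panel
Applied research: the 2024 panel 22/34 = 64.7%, the 2025 panel 12/16 = 75.0% → the 2025 panel
Overall: the 2024 panel 251/604 = 41.6%, the 2025 panel 541/1196 = 45.2% → the 2025 panel
The 2025 panel wins overall and in every proposal group — no reversal.

No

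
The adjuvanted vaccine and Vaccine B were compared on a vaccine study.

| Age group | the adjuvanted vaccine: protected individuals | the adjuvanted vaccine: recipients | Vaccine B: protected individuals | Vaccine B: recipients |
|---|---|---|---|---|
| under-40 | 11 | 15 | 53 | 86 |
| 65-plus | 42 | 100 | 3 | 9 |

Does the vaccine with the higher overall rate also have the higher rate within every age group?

Under-40: the adjuvanted vaccine 11/15 = 73.3%, Vaccine B 53/86 = 61.6% → the adjuvanted vaccine
65-plus: the adjuvanted vaccine 42/100 = 42.0%, Vaccine B 3/9 = 33.3% → the adjuvanted vaccine
Overall: the adjuvanted vaccine 53/115 = 46.1%, Vaccine B 56/95 = 58.9% → Vaccine B
The adjuvanted vaccine wins each age group but Vaccine B wins overall — the comparison reverses. The adjuvanted vaccine's recipients skew toward 65-plus, which has a lower base rate.

No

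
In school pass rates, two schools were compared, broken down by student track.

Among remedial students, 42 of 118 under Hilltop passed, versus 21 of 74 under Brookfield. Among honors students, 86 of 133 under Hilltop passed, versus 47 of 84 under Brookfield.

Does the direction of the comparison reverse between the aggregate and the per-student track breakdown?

Remedial: Hilltop 42/118 = 35.6%, Brookfield 21/74 = 28.4% → Hilltop
Honors: Hilltop 86/133 = 64.7%, Brookfield 47/84 = 56.0% → Hilltop
Overall: Hilltop 128/251 = 51.0%, Brookfield 68/158 = 43.0% → Hilltop
Hilltop wins overall and in every student group — no reversal.

No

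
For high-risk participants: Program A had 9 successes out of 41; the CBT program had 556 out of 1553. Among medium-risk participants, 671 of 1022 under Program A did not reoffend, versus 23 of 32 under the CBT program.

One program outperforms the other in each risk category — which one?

the CBT program

High-risk: Program A 9/41 = 22.0%, the CBT program 556/1553 = 35.8% → the CBT program
Medium-risk: Program A 671/1022 = 65.7%, the CBT program 23/32 = 71.9% → the CBT program
The CBT program has the higher rate in both groups.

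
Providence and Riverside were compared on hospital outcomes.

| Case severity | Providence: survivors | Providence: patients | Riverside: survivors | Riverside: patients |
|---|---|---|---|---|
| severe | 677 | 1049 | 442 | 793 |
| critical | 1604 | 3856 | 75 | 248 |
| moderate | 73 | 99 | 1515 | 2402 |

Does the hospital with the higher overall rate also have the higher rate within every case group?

No

Severe: Providence 677/1049 = 64.5%, Riverside 442/793 = 55.7% → Providence
Critical: Providence 1604/3856 = 41.6%, Riverside 75/248 = 30.2% → Providence
Moderate: Providence 73/99 = 73.7%, Riverside 1515/2402 = 63.1% → Providence
Overall: Providence 2354/5004 = 47.0%, Riverside 2032/3443 = 59.0% → Riverside
Providence wins each case group but Riverside wins overall — the comparison reverses. Providence's patients skew toward critical, which has a lower base rate.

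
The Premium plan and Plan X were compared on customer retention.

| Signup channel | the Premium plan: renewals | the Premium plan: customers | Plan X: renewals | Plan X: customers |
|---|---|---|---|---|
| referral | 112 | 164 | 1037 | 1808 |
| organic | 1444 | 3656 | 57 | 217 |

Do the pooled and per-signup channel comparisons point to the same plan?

Referral: the Premium plan 112/164 = 68.3%, Plan X 1037/1808 = 57.4% → the Premium plan
Organic: the Premium plan 1444/3656 = 39.5%, Plan X 57/217 = 26.3% → the Premium plan
Overall: the Premium plan 1556/3820 = 40.7%, Plan X 1094/2025 = 54.0% → Plan X
The Premium plan wins each signup group but Plan X wins overall — the comparison reverses. The Premium plan's customers skew toward organic, which has a lower base rate.

No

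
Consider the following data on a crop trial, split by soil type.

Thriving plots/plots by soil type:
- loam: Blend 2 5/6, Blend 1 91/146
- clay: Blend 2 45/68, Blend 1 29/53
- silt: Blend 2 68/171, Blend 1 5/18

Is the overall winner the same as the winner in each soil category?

Loam: Blend 2 5/6 = 83.3%, Blend 1 91/146 = 62.3% → Blend 2
Clay: Blend 2 45/68 = 66.2%, Blend 1 29/53 = 54.7% → Blend 2
Silt: Blend 2 68/171 = 39.8%, Blend 1 5/18 = 27.8% → Blend 2
Overall: Blend 2 118/245 = 48.2%, Blend 1 125/217 = 57.6% → Blend 1
Blend 2 wins each soil group but Blend 1 wins overall — the comparison reverses. Blend 2's plots skew toward silt, which has a lower base rate.

No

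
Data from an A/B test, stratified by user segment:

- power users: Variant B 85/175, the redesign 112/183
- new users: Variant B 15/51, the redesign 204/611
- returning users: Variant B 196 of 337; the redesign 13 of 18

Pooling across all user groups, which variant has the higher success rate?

Power users: Variant B 85/175 = 48.6%, the redesign 112/183 = 61.2% → the redesign
New users: Variant B 15/51 = 29.4%, the redesign 204/611 = 33.4% → the redesign
Returning users: Variant B 196/337 = 58.2%, the redesign 13/18 = 72.2% → the redesign
Overall: Variant B 296/563 = 52.6%, the redesign 329/812 = 40.5% → Variant B
(The redesign wins every user group but Variant B wins overall — the redesign's views skew toward the low-rate new users group.)

Variant B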